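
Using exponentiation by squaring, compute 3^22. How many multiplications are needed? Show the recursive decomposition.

Computing 3^22 by squaring (build up from 3^1; each line after the first costs one multiplication):

3^1 = 3
3^2 = (3^1)^2 = 3^2 = 9
3^4 = (3^2)^2 = 9^2 = 81
3^5 = 3 * 3^4 = 3 * 81 = 243
3^10 = (3^5)^2 = 243^2 = 59049
3^11 = 3 * 3^10 = 3 * 59049 = 177147
3^22 = (3^11)^2 = 177147^2 = 31381059609

Result: 31381059609
Multiplications needed: 6 (6 lines after 3^1)

3^22 = 31381059609. Using exponentiation by squaring, this requires 6 multiplications. The key idea: if the exponent is even, square the half-power; if odd, multiply by the base once.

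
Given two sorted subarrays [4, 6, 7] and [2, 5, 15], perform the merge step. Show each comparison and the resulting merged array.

Merging process:

Compare 4 vs 2: take 2 from right. Merged: [2]
Compare 4 vs 5: take 4 from left. Merged: [2, 4]
Compare 6 vs 5: take 5 from right. Merged: [2, 4, 5]
Compare 6 vs 15: take 6 from left. Merged: [2, 4, 5, 6]
Compare 7 vs 15: take 7 from left. Merged: [2, 4, 5, 6, 7]
Append remaining from right: [15]. Merged: [2, 4, 5, 6, 7, 15]

Final merged array: [2, 4, 5, 6, 7, 15]
Total comparisons: 5

The merged array is [2, 4, 5, 6, 7, 15], requiring 5 comparisons. The merge step runs in O(n) time where n is the total number of elements.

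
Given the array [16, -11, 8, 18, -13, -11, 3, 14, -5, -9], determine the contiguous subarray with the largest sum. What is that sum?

Using Kadane's algorithm on [16, -11, 8, 18, -13, -11, 3, 14, -5, -9]:

Scanning through the array:
Position 1 (value -11): max_ending_here = 5, max_so_far = 16
Position 2 (value 8): max_ending_here = 13, max_so_far = 16
Position 3 (value 18): max_ending_here = 31, max_so_far = 31
Position 4 (value -13): max_ending_here = 18, max_so_far = 31
Position 5 (value -11): max_ending_here = 7, max_so_far = 31
Position 6 (value 3): max_ending_here = 10, max_so_far = 31
Position 7 (value 14): max_ending_here = 24, max_so_far = 31
Position 8 (value -5): max_ending_here = 19, max_so_far = 31
Position 9 (value -9): max_ending_here = 10, max_so_far = 31

Maximum subarray: [16, -11, 8, 18]
Maximum sum: 31

The maximum subarray is [16, -11, 8, 18] with sum 31. This subarray runs from index 0 to index 3.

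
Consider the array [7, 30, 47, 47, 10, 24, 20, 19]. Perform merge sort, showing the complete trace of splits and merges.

Merge sort trace:

Split: [7, 30, 47, 47, 10, 24, 20, 19] -> [7, 30, 47, 47] and [10, 24, 20, 19]
  Split: [7, 30, 47, 47] -> [7, 30] and [47, 47]
    Split: [7, 30] -> [7] and [30]
    Merge: [7] + [30] -> [7, 30]
    Split: [47, 47] -> [47] and [47]
    Merge: [47] + [47] -> [47, 47]
  Merge: [7, 30] + [47, 47] -> [7, 30, 47, 47]
  Split: [10, 24, 20, 19] -> [10, 24] and [20, 19]
    Split: [10, 24] -> [10] and [24]
    Merge: [10] + [24] -> [10, 24]
    Split: [20, 19] -> [20] and [19]
    Merge: [20] + [19] -> [19, 20]
  Merge: [10, 24] + [19, 20] -> [10, 19, 20, 24]
Merge: [7, 30, 47, 47] + [10, 19, 20, 24] -> [7, 10, 19, 20, 24, 30, 47, 47]

Final sorted array: [7, 10, 19, 20, 24, 30, 47, 47]

The merge sort proceeds by recursively splitting the array and merging sorted halves.
After all merges, the sorted array is [7, 10, 19, 20, 24, 30, 47, 47].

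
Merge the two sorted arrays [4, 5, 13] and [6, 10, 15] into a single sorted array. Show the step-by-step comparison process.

Merging process:

Compare 4 vs 6: take 4 from left. Merged: [4]
Compare 5 vs 6: take 5 from left. Merged: [4, 5]
Compare 13 vs 6: take 6 from right. Merged: [4, 5, 6]
Compare 13 vs 10: take 10 from right. Merged: [4, 5, 6, 10]
Compare 13 vs 15: take 13 from left. Merged: [4, 5, 6, 10, 13]
Append remaining from right: [15]. Merged: [4, 5, 6, 10, 13, 15]

Final merged array: [4, 5, 6, 10, 13, 15]
Total comparisons: 5

The merged array is [4, 5, 6, 10, 13, 15], requiring 5 comparisons. The merge step runs in O(n) time where n is the total number of elements.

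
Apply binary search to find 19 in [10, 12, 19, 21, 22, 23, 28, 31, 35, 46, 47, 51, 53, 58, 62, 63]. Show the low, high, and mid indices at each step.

Binary search for 19 in [10, 12, 19, 21, 22, 23, 28, 31, 35, 46, 47, 51, 53, 58, 62, 63]:

lo=0, hi=15, mid=7, arr[mid]=31 -> 31 > 19, search left half
lo=0, hi=6, mid=3, arr[mid]=21 -> 21 > 19, search left half
lo=0, hi=2, mid=1, arr[mid]=12 -> 12 < 19, search right half
lo=2, hi=2, mid=2, arr[mid]=19 -> Found target at index 2!

Binary search finds 19 at index 2 after 4 comparisons. The search repeatedly halves the search space by comparing with the middle element.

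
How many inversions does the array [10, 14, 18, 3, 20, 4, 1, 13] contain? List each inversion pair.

Finding inversions in [10, 14, 18, 3, 20, 4, 1, 13]:

(0, 3): arr[0]=10 > arr[3]=3
(0, 5): arr[0]=10 > arr[5]=4
(0, 6): arr[0]=10 > arr[6]=1
(1, 3): arr[1]=14 > arr[3]=3
(1, 5): arr[1]=14 > arr[5]=4
(1, 6): arr[1]=14 > arr[6]=1
(1, 7): arr[1]=14 > arr[7]=13
(2, 3): arr[2]=18 > arr[3]=3
(2, 5): arr[2]=18 > arr[5]=4
(2, 6): arr[2]=18 > arr[6]=1
(2, 7): arr[2]=18 > arr[7]=13
(3, 6): arr[3]=3 > arr[6]=1
(4, 5): arr[4]=20 > arr[5]=4
(4, 6): arr[4]=20 > arr[6]=1
(4, 7): arr[4]=20 > arr[7]=13
(5, 6): arr[5]=4 > arr[6]=1

Total inversions: 16

The array has 16 inversion(s): (0,3), (0,5), (0,6), (1,3), (1,5), (1,6), (1,7), (2,3), (2,5), (2,6), (2,7), (3,6), (4,5), (4,6), (4,7), (5,6). Each pair (i,j) satisfies i < j and arr[i] > arr[j].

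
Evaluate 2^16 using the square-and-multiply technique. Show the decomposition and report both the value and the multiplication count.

Computing 2^16 by squaring (build up from 2^1; each line after the first costs one multiplication):

2^1 = 2
2^2 = (2^1)^2 = 2^2 = 4
2^4 = (2^2)^2 = 4^2 = 16
2^8 = (2^4)^2 = 16^2 = 256
2^16 = (2^8)^2 = 256^2 = 65536

Result: 65536
Multiplications needed: 4 (4 lines after 2^1)

2^16 = 65536. Using exponentiation by squaring, this requires 4 multiplications. The key idea: if the exponent is even, square the half-power; if odd, multiply by the base once.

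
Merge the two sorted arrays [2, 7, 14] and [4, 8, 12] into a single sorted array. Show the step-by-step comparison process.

Merging process:

Compare 2 vs 4: take 2 from left. Merged: [2]
Compare 7 vs 4: take 4 from right. Merged: [2, 4]
Compare 7 vs 8: take 7 from left. Merged: [2, 4, 7]
Compare 14 vs 8: take 8 from right. Merged: [2, 4, 7, 8]
Compare 14 vs 12: take 12 from right. Merged: [2, 4, 7, 8, 12]
Append remaining from left: [14]. Merged: [2, 4, 7, 8, 12, 14]

Final merged array: [2, 4, 7, 8, 12, 14]
Total comparisons: 5

The merged array is [2, 4, 7, 8, 12, 14], requiring 5 comparisons. The merge step runs in O(n) time where n is the total number of elements.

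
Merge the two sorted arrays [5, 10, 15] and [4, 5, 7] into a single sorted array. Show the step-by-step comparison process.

Merging process:

Compare 5 vs 4: take 4 from right. Merged: [4]
Compare 5 vs 5: take 5 from left. Merged: [4, 5]
Compare 10 vs 5: take 5 from right. Merged: [4, 5, 5]
Compare 10 vs 7: take 7 from right. Merged: [4, 5, 5, 7]
Append remaining from left: [10, 15]. Merged: [4, 5, 5, 7, 10, 15]

Final merged array: [4, 5, 5, 7, 10, 15]
Total comparisons: 4

The merged array is [4, 5, 5, 7, 10, 15], requiring 4 comparisons. The merge step runs in O(n) time where n is the total number of elements.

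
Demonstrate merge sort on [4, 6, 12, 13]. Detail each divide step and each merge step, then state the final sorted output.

Merge sort trace:

Split: [4, 6, 12, 13] -> [4, 6] and [12, 13]
  Split: [4, 6] -> [4] and [6]
  Merge: [4] + [6] -> [4, 6]
  Split: [12, 13] -> [12] and [13]
  Merge: [12] + [13] -> [12, 13]
Merge: [4, 6] + [12, 13] -> [4, 6, 12, 13]

Final sorted array: [4, 6, 12, 13]

The merge sort proceeds by recursively splitting the array and merging sorted halves.
After all merges, the sorted array is [4, 6, 12, 13].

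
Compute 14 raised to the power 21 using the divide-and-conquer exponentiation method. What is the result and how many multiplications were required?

Computing 14^21 by squaring (build up from 14^1; each line after the first costs one multiplication):

14^1 = 14
14^2 = (14^1)^2 = 14^2 = 196
14^4 = (14^2)^2 = 196^2 = 38416
14^5 = 14 * 14^4 = 14 * 38416 = 537824
14^10 = (14^5)^2 = 537824^2 = 289254654976
14^20 = (14^10)^2 = 289254654976^2 = 83668255425284801560576
14^21 = 14 * 14^20 = 14 * 83668255425284801560576 = 1171355575953987221848064

Result: 1171355575953987221848064
Multiplications needed: 6 (6 lines after 14^1)

14^21 = 1171355575953987221848064. Using exponentiation by squaring, this requires 6 multiplications. The key idea: if the exponent is even, square the half-power; if odd, multiply by the base once.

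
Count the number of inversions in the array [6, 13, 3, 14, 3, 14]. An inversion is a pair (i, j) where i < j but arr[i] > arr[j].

Finding inversions in [6, 13, 3, 14, 3, 14]:

(0, 2): arr[0]=6 > arr[2]=3
(0, 4): arr[0]=6 > arr[4]=3
(1, 2): arr[1]=13 > arr[2]=3
(1, 4): arr[1]=13 > arr[4]=3
(3, 4): arr[3]=14 > arr[4]=3

Total inversions: 5

The array has 5 inversion(s): (0,2), (0,4), (1,2), (1,4), (3,4). Each pair (i,j) satisfies i < j and arr[i] > arr[j].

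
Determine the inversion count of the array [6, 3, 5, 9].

Finding inversions in [6, 3, 5, 9]:

(0, 1): arr[0]=6 > arr[1]=3
(0, 2): arr[0]=6 > arr[2]=5

Total inversions: 2

The array has 2 inversion(s): (0,1), (0,2). Each pair (i,j) satisfies i < j and arr[i] > arr[j].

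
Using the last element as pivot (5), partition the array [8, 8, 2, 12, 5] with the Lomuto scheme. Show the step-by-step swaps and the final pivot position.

Lomuto partition with pivot = 5:

Initial array: [8, 8, 2, 12, 5]

arr[0]=8 > 5: no swap
arr[1]=8 > 5: no swap
arr[2]=2 <= 5: swap with position 0, array becomes [2, 8, 8, 12, 5]
arr[3]=12 > 5: no swap

Place pivot at position 1: [2, 5, 8, 12, 8]
Pivot position: 1

After partitioning with pivot 5, the array becomes [2, 5, 8, 12, 8]. The pivot is placed at index 1. All elements to the left of the pivot are <= 5, and all elements to the right are > 5.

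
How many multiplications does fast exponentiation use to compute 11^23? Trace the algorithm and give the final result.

Computing 11^23 by squaring (build up from 11^1; each line after the first costs one multiplication):

11^1 = 11
11^2 = (11^1)^2 = 11^2 = 121
11^4 = (11^2)^2 = 121^2 = 14641
11^5 = 11 * 11^4 = 11 * 14641 = 161051
11^10 = (11^5)^2 = 161051^2 = 25937424601
11^11 = 11 * 11^10 = 11 * 25937424601 = 285311670611
11^22 = (11^11)^2 = 285311670611^2 = 81402749386839761113321
11^23 = 11 * 11^22 = 11 * 81402749386839761113321 = 895430243255237372246531

Result: 895430243255237372246531
Multiplications needed: 7 (7 lines after 11^1)

11^23 = 895430243255237372246531. Using exponentiation by squaring, this requires 7 multiplications. The key idea: if the exponent is even, square the half-power; if odd, multiply by the base once.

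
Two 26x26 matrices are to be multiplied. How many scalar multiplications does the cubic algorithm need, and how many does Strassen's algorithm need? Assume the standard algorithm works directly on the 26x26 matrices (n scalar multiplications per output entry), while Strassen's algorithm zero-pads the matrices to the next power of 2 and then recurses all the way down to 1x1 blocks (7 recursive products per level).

Matrix multiplication for 26x26 matrices:

Strassen's algorithm requires power-of-2 dimensions. Pad 26x26 to 32x32 (next power of 2).

Standard algorithm: 26^3 = 17576 multiplications
Strassen's algorithm: 7^(log2(32)) = 7^5 = 16807 multiplications
Savings: 17576 - 16807 = 769 multiplications

Standard: 17576 multiplications (26^3). Strassen: 16807 multiplications (7^5, after padding to 32x32). Strassen reduces 8 recursive multiplications to 7 at each level.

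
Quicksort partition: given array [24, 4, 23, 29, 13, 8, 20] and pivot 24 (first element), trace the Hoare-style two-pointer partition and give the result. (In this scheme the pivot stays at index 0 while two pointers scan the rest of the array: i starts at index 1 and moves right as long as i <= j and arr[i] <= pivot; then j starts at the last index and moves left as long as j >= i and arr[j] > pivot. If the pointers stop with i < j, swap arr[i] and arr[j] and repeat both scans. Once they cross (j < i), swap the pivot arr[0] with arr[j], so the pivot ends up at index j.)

Hoare-style two-pointer partition with pivot = 24:

Initial array: [24, 4, 23, 29, 13, 8, 20]

Pointers start at i = 1, j = 6.
i stops at index 3 (arr[3]=29 > 24), j stops at index 6 (arr[6]=20 <= 24): swap arr[3] and arr[6], array becomes [24, 4, 23, 20, 13, 8, 29]
i ends at 6, j ends at 5: the pointers have crossed (j < i), so scanning stops.

Swap pivot arr[0] with arr[5] to place pivot at position 5: [8, 4, 23, 20, 13, 24, 29]
Pivot position: 5

After partitioning with pivot 24, the array becomes [8, 4, 23, 20, 13, 24, 29]. The pivot is placed at index 5. All elements to the left of the pivot are <= 24, and all elements to the right are > 24.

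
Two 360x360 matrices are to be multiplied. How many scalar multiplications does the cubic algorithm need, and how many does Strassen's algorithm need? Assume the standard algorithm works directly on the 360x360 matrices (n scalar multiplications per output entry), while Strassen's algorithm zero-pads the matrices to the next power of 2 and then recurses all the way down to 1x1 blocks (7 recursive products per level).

Matrix multiplication for 360x360 matrices:

Strassen's algorithm requires power-of-2 dimensions. Pad 360x360 to 512x512 (next power of 2).

Standard algorithm: 360^3 = 46656000 multiplications
Strassen's algorithm: 7^(log2(512)) = 7^9 = 40353607 multiplications
Savings: 46656000 - 40353607 = 6302393 multiplications

Standard: 46656000 multiplications (360^3). Strassen: 40353607 multiplications (7^9, after padding to 512x512). Strassen reduces 8 recursive multiplications to 7 at each level.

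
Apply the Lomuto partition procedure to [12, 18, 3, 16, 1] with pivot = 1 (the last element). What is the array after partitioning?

Lomuto partition with pivot = 1:

Initial array: [12, 18, 3, 16, 1]

arr[0]=12 > 1: no swap
arr[1]=18 > 1: no swap
arr[2]=3 > 1: no swap
arr[3]=16 > 1: no swap

Place pivot at position 0: [1, 18, 3, 16, 12]
Pivot position: 0

After partitioning with pivot 1, the array becomes [1, 18, 3, 16, 12]. The pivot is placed at index 0. All elements to the left of the pivot are <= 1, and all elements to the right are > 1.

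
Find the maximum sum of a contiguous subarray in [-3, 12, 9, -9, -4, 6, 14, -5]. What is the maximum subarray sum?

Using Kadane's algorithm on [-3, 12, 9, -9, -4, 6, 14, -5]:

Scanning through the array:
Position 1 (value 12): max_ending_here = 12, max_so_far = 12
Position 2 (value 9): max_ending_here = 21, max_so_far = 21
Position 3 (value -9): max_ending_here = 12, max_so_far = 21
Position 4 (value -4): max_ending_here = 8, max_so_far = 21
Position 5 (value 6): max_ending_here = 14, max_so_far = 21
Position 6 (value 14): max_ending_here = 28, max_so_far = 28
Position 7 (value -5): max_ending_here = 23, max_so_far = 28

Maximum subarray: [12, 9, -9, -4, 6, 14]
Maximum sum: 28

The maximum subarray is [12, 9, -9, -4, 6, 14] with sum 28. This subarray runs from index 1 to index 6.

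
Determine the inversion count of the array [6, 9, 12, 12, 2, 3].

Finding inversions in [6, 9, 12, 12, 2, 3]:

(0, 4): arr[0]=6 > arr[4]=2
(0, 5): arr[0]=6 > arr[5]=3
(1, 4): arr[1]=9 > arr[4]=2
(1, 5): arr[1]=9 > arr[5]=3
(2, 4): arr[2]=12 > arr[4]=2
(2, 5): arr[2]=12 > arr[5]=3
(3, 4): arr[3]=12 > arr[4]=2
(3, 5): arr[3]=12 > arr[5]=3

Total inversions: 8

The array has 8 inversion(s): (0,4), (0,5), (1,4), (1,5), (2,4), (2,5), (3,4), (3,5). Each pair (i,j) satisfies i < j and arr[i] > arr[j].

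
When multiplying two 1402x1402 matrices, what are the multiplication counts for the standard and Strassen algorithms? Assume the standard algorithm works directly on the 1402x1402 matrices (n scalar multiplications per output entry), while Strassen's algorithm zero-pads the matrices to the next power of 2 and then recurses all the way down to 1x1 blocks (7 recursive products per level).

Matrix multiplication for 1402x1402 matrices:

Strassen's algorithm requires power-of-2 dimensions. Pad 1402x1402 to 2048x2048 (next power of 2).

Standard algorithm: 1402^3 = 2755776808 multiplications
Strassen's algorithm: 7^(log2(2048)) = 7^11 = 1977326743 multiplications
Savings: 2755776808 - 1977326743 = 778450065 multiplications

Standard: 2755776808 multiplications (1402^3). Strassen: 1977326743 multiplications (7^11, after padding to 2048x2048). Strassen reduces 8 recursive multiplications to 7 at each level.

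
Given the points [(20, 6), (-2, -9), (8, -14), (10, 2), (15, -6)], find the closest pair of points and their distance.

Computing all pairwise distances among 5 points:

d((20, 6), (-2, -9)) = 26.6271
d((20, 6), (8, -14)) = 23.3238
d((20, 6), (10, 2)) = 10.7703
d((20, 6), (15, -6)) = 13.0
d((-2, -9), (8, -14)) = 11.1803
d((-2, -9), (10, 2)) = 16.2788
d((-2, -9), (15, -6)) = 17.2627
d((8, -14), (10, 2)) = 16.1245
d((8, -14), (15, -6)) = 10.6301
d((10, 2), (15, -6)) = 9.434 <-- minimum

Closest pair: (10, 2) and (15, -6) with distance 9.434

The closest pair is (10, 2) and (15, -6) with Euclidean distance 9.434. For 5 points, brute-force pairwise comparison is shown above. For large n, the divide-and-conquer algorithm (sort by x, recurse on halves, check the dividing strip) achieves O(n log n).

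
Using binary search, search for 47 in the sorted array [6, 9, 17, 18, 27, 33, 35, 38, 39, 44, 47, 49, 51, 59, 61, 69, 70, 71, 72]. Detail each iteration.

Binary search for 47 in [6, 9, 17, 18, 27, 33, 35, 38, 39, 44, 47, 49, 51, 59, 61, 69, 70, 71, 72]:

lo=0, hi=18, mid=9, arr[mid]=44 -> 44 < 47, search right half
lo=10, hi=18, mid=14, arr[mid]=61 -> 61 > 47, search left half
lo=10, hi=13, mid=11, arr[mid]=49 -> 49 > 47, search left half
lo=10, hi=10, mid=10, arr[mid]=47 -> Found target at index 10!

Binary search finds 47 at index 10 after 4 comparisons. The search repeatedly halves the search space by comparing with the middle element.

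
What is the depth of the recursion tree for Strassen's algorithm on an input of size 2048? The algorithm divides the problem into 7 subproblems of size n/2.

For divide and conquer with division factor 2:

Problem sizes at each level:
Level 0: 2048
Level 1: 1024
Level 2: 512
Level 3: 256
Level 4: 128
Level 5: 64
Level 6: 32
Level 7: 16
Level 8: 8
Level 9: 4
Level 10: 2
Level 11: 1

The root is level 0 and the size-1 base case is level 11 (the tree spans levels 0 through 11, i.e. 12 levels counting the root), so the depth is the number of divisions: log_2(2048) = 11

The recursion tree depth is log_2(2048) = 11. At each level, the problem size is divided by 2, so it takes 11 divisions to reduce to a base case of size 1. The algorithm makes 7 recursive calls at each level.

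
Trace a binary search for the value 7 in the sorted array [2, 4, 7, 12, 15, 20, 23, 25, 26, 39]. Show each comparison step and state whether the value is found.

Binary search for 7 in [2, 4, 7, 12, 15, 20, 23, 25, 26, 39]:

lo=0, hi=9, mid=4, arr[mid]=15 -> 15 > 7, search left half
lo=0, hi=3, mid=1, arr[mid]=4 -> 4 < 7, search right half
lo=2, hi=3, mid=2, arr[mid]=7 -> Found target at index 2!

Binary search finds 7 at index 2 after 3 comparisons. The search repeatedly halves the search space by comparing with the middle element.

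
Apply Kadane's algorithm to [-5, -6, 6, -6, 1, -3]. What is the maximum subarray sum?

Using Kadane's algorithm on [-5, -6, 6, -6, 1, -3]:

Scanning through the array:
Position 1 (value -6): max_ending_here = -6, max_so_far = -5
Position 2 (value 6): max_ending_here = 6, max_so_far = 6
Position 3 (value -6): max_ending_here = 0, max_so_far = 6
Position 4 (value 1): max_ending_here = 1, max_so_far = 6
Position 5 (value -3): max_ending_here = -2, max_so_far = 6

Maximum subarray: [6]
Maximum sum: 6

The maximum subarray is [6] with sum 6. This subarray runs from index 2 to index 2.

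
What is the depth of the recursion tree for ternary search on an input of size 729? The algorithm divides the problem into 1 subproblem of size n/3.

For divide and conquer with division factor 3:

Problem sizes at each level:
Level 0: 729
Level 1: 243
Level 2: 81
Level 3: 27
Level 4: 9
Level 5: 3
Level 6: 1

The root is level 0 and the size-1 base case is level 6 (the tree spans levels 0 through 6, i.e. 7 levels counting the root), so the depth is the number of divisions: log_3(729) = 6

The recursion tree depth is log_3(729) = 6. At each level, the problem size is divided by 3, so it takes 6 divisions to reduce to a base case of size 1. The algorithm makes 1 recursive call at each level.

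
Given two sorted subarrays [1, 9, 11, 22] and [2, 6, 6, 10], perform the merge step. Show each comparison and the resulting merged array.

Merging process:

Compare 1 vs 2: take 1 from left. Merged: [1]
Compare 9 vs 2: take 2 from right. Merged: [1, 2]
Compare 9 vs 6: take 6 from right. Merged: [1, 2, 6]
Compare 9 vs 6: take 6 from right. Merged: [1, 2, 6, 6]
Compare 9 vs 10: take 9 from left. Merged: [1, 2, 6, 6, 9]
Compare 11 vs 10: take 10 from right. Merged: [1, 2, 6, 6, 9, 10]
Append remaining from left: [11, 22]. Merged: [1, 2, 6, 6, 9, 10, 11, 22]

Final merged array: [1, 2, 6, 6, 9, 10, 11, 22]
Total comparisons: 6

The merged array is [1, 2, 6, 6, 9, 10, 11, 22], requiring 6 comparisons. The merge step runs in O(n) time where n is the total number of elements.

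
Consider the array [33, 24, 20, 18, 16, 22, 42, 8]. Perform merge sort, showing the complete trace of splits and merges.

Merge sort trace:

Split: [33, 24, 20, 18, 16, 22, 42, 8] -> [33, 24, 20, 18] and [16, 22, 42, 8]
  Split: [33, 24, 20, 18] -> [33, 24] and [20, 18]
    Split: [33, 24] -> [33] and [24]
    Merge: [33] + [24] -> [24, 33]
    Split: [20, 18] -> [20] and [18]
    Merge: [20] + [18] -> [18, 20]
  Merge: [24, 33] + [18, 20] -> [18, 20, 24, 33]
  Split: [16, 22, 42, 8] -> [16, 22] and [42, 8]
    Split: [16, 22] -> [16] and [22]
    Merge: [16] + [22] -> [16, 22]
    Split: [42, 8] -> [42] and [8]
    Merge: [42] + [8] -> [8, 42]
  Merge: [16, 22] + [8, 42] -> [8, 16, 22, 42]
Merge: [18, 20, 24, 33] + [8, 16, 22, 42] -> [8, 16, 18, 20, 22, 24, 33, 42]

Final sorted array: [8, 16, 18, 20, 22, 24, 33, 42]

The merge sort proceeds by recursively splitting the array and merging sorted halves.
After all merges, the sorted array is [8, 16, 18, 20, 22, 24, 33, 42].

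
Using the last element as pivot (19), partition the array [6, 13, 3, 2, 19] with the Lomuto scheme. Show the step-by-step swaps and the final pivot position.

Lomuto partition with pivot = 19:

Initial array: [6, 13, 3, 2, 19]

arr[0]=6 <= 19: swap with position 0, array becomes [6, 13, 3, 2, 19]
arr[1]=13 <= 19: swap with position 1, array becomes [6, 13, 3, 2, 19]
arr[2]=3 <= 19: swap with position 2, array becomes [6, 13, 3, 2, 19]
arr[3]=2 <= 19: swap with position 3, array becomes [6, 13, 3, 2, 19]

Place pivot at position 4: [6, 13, 3, 2, 19]
Pivot position: 4

After partitioning with pivot 19, the array becomes [6, 13, 3, 2, 19]. The pivot is placed at index 4. All elements to the left of the pivot are <= 19, and all elements to the right are > 19.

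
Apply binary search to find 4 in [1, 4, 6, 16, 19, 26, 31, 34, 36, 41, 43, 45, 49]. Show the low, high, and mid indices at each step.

Binary search for 4 in [1, 4, 6, 16, 19, 26, 31, 34, 36, 41, 43, 45, 49]:

lo=0, hi=12, mid=6, arr[mid]=31 -> 31 > 4, search left half
lo=0, hi=5, mid=2, arr[mid]=6 -> 6 > 4, search left half
lo=0, hi=1, mid=0, arr[mid]=1 -> 1 < 4, search right half
lo=1, hi=1, mid=1, arr[mid]=4 -> Found target at index 1!

Binary search finds 4 at index 1 after 4 comparisons. The search repeatedly halves the search space by comparing with the middle element.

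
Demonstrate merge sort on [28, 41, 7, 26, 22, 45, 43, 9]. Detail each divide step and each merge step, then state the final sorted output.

Merge sort trace:

Split: [28, 41, 7, 26, 22, 45, 43, 9] -> [28, 41, 7, 26] and [22, 45, 43, 9]
  Split: [28, 41, 7, 26] -> [28, 41] and [7, 26]
    Split: [28, 41] -> [28] and [41]
    Merge: [28] + [41] -> [28, 41]
    Split: [7, 26] -> [7] and [26]
    Merge: [7] + [26] -> [7, 26]
  Merge: [28, 41] + [7, 26] -> [7, 26, 28, 41]
  Split: [22, 45, 43, 9] -> [22, 45] and [43, 9]
    Split: [22, 45] -> [22] and [45]
    Merge: [22] + [45] -> [22, 45]
    Split: [43, 9] -> [43] and [9]
    Merge: [43] + [9] -> [9, 43]
  Merge: [22, 45] + [9, 43] -> [9, 22, 43, 45]
Merge: [7, 26, 28, 41] + [9, 22, 43, 45] -> [7, 9, 22, 26, 28, 41, 43, 45]

Final sorted array: [7, 9, 22, 26, 28, 41, 43, 45]

The merge sort proceeds by recursively splitting the array and merging sorted halves.
After all merges, the sorted array is [7, 9, 22, 26, 28, 41, 43, 45].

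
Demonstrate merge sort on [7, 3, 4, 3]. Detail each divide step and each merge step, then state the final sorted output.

Merge sort trace:

Split: [7, 3, 4, 3] -> [7, 3] and [4, 3]
  Split: [7, 3] -> [7] and [3]
  Merge: [7] + [3] -> [3, 7]
  Split: [4, 3] -> [4] and [3]
  Merge: [4] + [3] -> [3, 4]
Merge: [3, 7] + [3, 4] -> [3, 3, 4, 7]

Final sorted array: [3, 3, 4, 7]

The merge sort proceeds by recursively splitting the array and merging sorted halves.
After all merges, the sorted array is [3, 3, 4, 7].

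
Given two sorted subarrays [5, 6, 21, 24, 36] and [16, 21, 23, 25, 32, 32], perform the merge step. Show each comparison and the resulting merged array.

Merging process:

Compare 5 vs 16: take 5 from left. Merged: [5]
Compare 6 vs 16: take 6 from left. Merged: [5, 6]
Compare 21 vs 16: take 16 from right. Merged: [5, 6, 16]
Compare 21 vs 21: take 21 from left. Merged: [5, 6, 16, 21]
Compare 24 vs 21: take 21 from right. Merged: [5, 6, 16, 21, 21]
Compare 24 vs 23: take 23 from right. Merged: [5, 6, 16, 21, 21, 23]
Compare 24 vs 25: take 24 from left. Merged: [5, 6, 16, 21, 21, 23, 24]
Compare 36 vs 25: take 25 from right. Merged: [5, 6, 16, 21, 21, 23, 24, 25]
Compare 36 vs 32: take 32 from right. Merged: [5, 6, 16, 21, 21, 23, 24, 25, 32]
Compare 36 vs 32: take 32 from right. Merged: [5, 6, 16, 21, 21, 23, 24, 25, 32, 32]
Append remaining from left: [36]. Merged: [5, 6, 16, 21, 21, 23, 24, 25, 32, 32, 36]

Final merged array: [5, 6, 16, 21, 21, 23, 24, 25, 32, 32, 36]
Total comparisons: 10

The merged array is [5, 6, 16, 21, 21, 23, 24, 25, 32, 32, 36], requiring 10 comparisons. The merge step runs in O(n) time where n is the total number of elements.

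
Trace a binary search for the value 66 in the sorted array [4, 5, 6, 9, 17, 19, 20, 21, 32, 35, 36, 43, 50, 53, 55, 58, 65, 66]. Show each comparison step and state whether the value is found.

Binary search for 66 in [4, 5, 6, 9, 17, 19, 20, 21, 32, 35, 36, 43, 50, 53, 55, 58, 65, 66]:

lo=0, hi=17, mid=8, arr[mid]=32 -> 32 < 66, search right half
lo=9, hi=17, mid=13, arr[mid]=53 -> 53 < 66, search right half
lo=14, hi=17, mid=15, arr[mid]=58 -> 58 < 66, search right half
lo=16, hi=17, mid=16, arr[mid]=65 -> 65 < 66, search right half
lo=17, hi=17, mid=17, arr[mid]=66 -> Found target at index 17!

Binary search finds 66 at index 17 after 5 comparisons. The search repeatedly halves the search space by comparing with the middle element.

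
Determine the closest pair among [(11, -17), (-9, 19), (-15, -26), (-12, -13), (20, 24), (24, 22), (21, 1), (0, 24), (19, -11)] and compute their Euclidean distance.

Computing all pairwise distances among 9 points:

d((11, -17), (-9, 19)) = 41.1825
d((11, -17), (-15, -26)) = 27.5136
d((11, -17), (-12, -13)) = 23.3452
d((11, -17), (20, 24)) = 41.9762
d((11, -17), (24, 22)) = 41.1096
d((11, -17), (21, 1)) = 20.5913
d((11, -17), (0, 24)) = 42.45
d((11, -17), (19, -11)) = 10.0
d((-9, 19), (-15, -26)) = 45.3982
d((-9, 19), (-12, -13)) = 32.1403
d((-9, 19), (20, 24)) = 29.4279
d((-9, 19), (24, 22)) = 33.1361
d((-9, 19), (21, 1)) = 34.9857
d((-9, 19), (0, 24)) = 10.2956
d((-9, 19), (19, -11)) = 41.0366
d((-15, -26), (-12, -13)) = 13.3417
d((-15, -26), (20, 24)) = 61.0328
d((-15, -26), (24, 22)) = 61.8466
d((-15, -26), (21, 1)) = 45.0
d((-15, -26), (0, 24)) = 52.2015
d((-15, -26), (19, -11)) = 37.1618
d((-12, -13), (20, 24)) = 48.9183
d((-12, -13), (24, 22)) = 50.2096
d((-12, -13), (21, 1)) = 35.8469
d((-12, -13), (0, 24)) = 38.8973
d((-12, -13), (19, -11)) = 31.0644
d((20, 24), (24, 22)) = 4.4721 <-- minimum
d((20, 24), (21, 1)) = 23.0217
d((20, 24), (0, 24)) = 20.0
d((20, 24), (19, -11)) = 35.0143
d((24, 22), (21, 1)) = 21.2132
d((24, 22), (0, 24)) = 24.0832
d((24, 22), (19, -11)) = 33.3766
d((21, 1), (0, 24)) = 31.1448
d((21, 1), (19, -11)) = 12.1655
d((0, 24), (19, -11)) = 39.8246

Closest pair: (20, 24) and (24, 22) with distance 4.4721

The closest pair is (20, 24) and (24, 22) with Euclidean distance 4.4721. For 9 points, brute-force pairwise comparison is shown above. For large n, the divide-and-conquer algorithm (sort by x, recurse on halves, check the dividing strip) achieves O(n log n).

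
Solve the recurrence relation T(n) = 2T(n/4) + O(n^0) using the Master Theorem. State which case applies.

Master Theorem for T(n) = 2T(n/4) + O(n^0):

a = 2, b = 4, c = 0
log_b(a) = log_4(2) = 0.5000

Case 1: c = 0 < log_4(2) = 0.5000
T(n) = O(n^(log_4 2)) = O(sqrt(n))

For T(n) = 2T(n/4) + O(n^0): log_4(2) = 0.5000. This is Case 1 of the Master Theorem (c < log_b(a), work dominated by leaves), giving O(sqrt(n)).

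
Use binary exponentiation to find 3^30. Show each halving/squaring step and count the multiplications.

Computing 3^30 by squaring (build up from 3^1; each line after the first costs one multiplication):

3^1 = 3
3^2 = (3^1)^2 = 3^2 = 9
3^3 = 3 * 3^2 = 3 * 9 = 27
3^6 = (3^3)^2 = 27^2 = 729
3^7 = 3 * 3^6 = 3 * 729 = 2187
3^14 = (3^7)^2 = 2187^2 = 4782969
3^15 = 3 * 3^14 = 3 * 4782969 = 14348907
3^30 = (3^15)^2 = 14348907^2 = 205891132094649

Result: 205891132094649
Multiplications needed: 7 (7 lines after 3^1)

3^30 = 205891132094649. Using exponentiation by squaring, this requires 7 multiplications. The key idea: if the exponent is even, square the half-power; if odd, multiply by the base once.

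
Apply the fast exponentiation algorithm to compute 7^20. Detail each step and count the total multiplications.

Computing 7^20 by squaring (build up from 7^1; each line after the first costs one multiplication):

7^1 = 7
7^2 = (7^1)^2 = 7^2 = 49
7^4 = (7^2)^2 = 49^2 = 2401
7^5 = 7 * 7^4 = 7 * 2401 = 16807
7^10 = (7^5)^2 = 16807^2 = 282475249
7^20 = (7^10)^2 = 282475249^2 = 79792266297612001

Result: 79792266297612001
Multiplications needed: 5 (5 lines after 7^1)

7^20 = 79792266297612001. Using exponentiation by squaring, this requires 5 multiplications. The key idea: if the exponent is even, square the half-power; if odd, multiply by the base once.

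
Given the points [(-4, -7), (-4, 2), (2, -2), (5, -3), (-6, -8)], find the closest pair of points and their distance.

Computing all pairwise distances among 5 points:

d((-4, -7), (-4, 2)) = 9.0
d((-4, -7), (2, -2)) = 7.8102
d((-4, -7), (5, -3)) = 9.8489
d((-4, -7), (-6, -8)) = 2.2361 <-- minimum
d((-4, 2), (2, -2)) = 7.2111
d((-4, 2), (5, -3)) = 10.2956
d((-4, 2), (-6, -8)) = 10.198
d((2, -2), (5, -3)) = 3.1623
d((2, -2), (-6, -8)) = 10.0
d((5, -3), (-6, -8)) = 12.083

Closest pair: (-4, -7) and (-6, -8) with distance 2.2361

The closest pair is (-4, -7) and (-6, -8) with Euclidean distance 2.2361. For 5 points, brute-force pairwise comparison is shown above. For large n, the divide-and-conquer algorithm (sort by x, recurse on halves, check the dividing strip) achieves O(n log n).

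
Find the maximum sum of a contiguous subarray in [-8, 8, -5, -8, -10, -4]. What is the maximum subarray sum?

Using Kadane's algorithm on [-8, 8, -5, -8, -10, -4]:

Scanning through the array:
Position 1 (value 8): max_ending_here = 8, max_so_far = 8
Position 2 (value -5): max_ending_here = 3, max_so_far = 8
Position 3 (value -8): max_ending_here = -5, max_so_far = 8
Position 4 (value -10): max_ending_here = -10, max_so_far = 8
Position 5 (value -4): max_ending_here = -4, max_so_far = 8

Maximum subarray: [8]
Maximum sum: 8

The maximum subarray is [8] with sum 8. This subarray runs from index 1 to index 1.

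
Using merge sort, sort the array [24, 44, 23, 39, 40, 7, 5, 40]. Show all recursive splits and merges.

Merge sort trace:

Split: [24, 44, 23, 39, 40, 7, 5, 40] -> [24, 44, 23, 39] and [40, 7, 5, 40]
  Split: [24, 44, 23, 39] -> [24, 44] and [23, 39]
    Split: [24, 44] -> [24] and [44]
    Merge: [24] + [44] -> [24, 44]
    Split: [23, 39] -> [23] and [39]
    Merge: [23] + [39] -> [23, 39]
  Merge: [24, 44] + [23, 39] -> [23, 24, 39, 44]
  Split: [40, 7, 5, 40] -> [40, 7] and [5, 40]
    Split: [40, 7] -> [40] and [7]
    Merge: [40] + [7] -> [7, 40]
    Split: [5, 40] -> [5] and [40]
    Merge: [5] + [40] -> [5, 40]
  Merge: [7, 40] + [5, 40] -> [5, 7, 40, 40]
Merge: [23, 24, 39, 44] + [5, 7, 40, 40] -> [5, 7, 23, 24, 39, 40, 40, 44]

Final sorted array: [5, 7, 23, 24, 39, 40, 40, 44]

The merge sort proceeds by recursively splitting the array and merging sorted halves.
After all merges, the sorted array is [5, 7, 23, 24, 39, 40, 40, 44].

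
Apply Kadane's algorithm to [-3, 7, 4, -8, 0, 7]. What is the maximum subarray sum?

Using Kadane's algorithm on [-3, 7, 4, -8, 0, 7]:

Scanning through the array:
Position 1 (value 7): max_ending_here = 7, max_so_far = 7
Position 2 (value 4): max_ending_here = 11, max_so_far = 11
Position 3 (value -8): max_ending_here = 3, max_so_far = 11
Position 4 (value 0): max_ending_here = 3, max_so_far = 11
Position 5 (value 7): max_ending_here = 10, max_so_far = 11

Maximum subarray: [7, 4]
Maximum sum: 11

The maximum subarray is [7, 4] with sum 11. This subarray runs from index 1 to index 2.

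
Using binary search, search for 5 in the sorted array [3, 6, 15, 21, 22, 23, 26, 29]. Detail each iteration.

Binary search for 5 in [3, 6, 15, 21, 22, 23, 26, 29]:

lo=0, hi=7, mid=3, arr[mid]=21 -> 21 > 5, search left half
lo=0, hi=2, mid=1, arr[mid]=6 -> 6 > 5, search left half
lo=0, hi=0, mid=0, arr[mid]=3 -> 3 < 5, search right half
lo=1 > hi=0, target 5 not found

Binary search determines that 5 is not in the array after 3 comparisons. The search space was exhausted without finding the target.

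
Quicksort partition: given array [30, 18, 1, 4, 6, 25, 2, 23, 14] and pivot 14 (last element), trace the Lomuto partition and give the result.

Lomuto partition with pivot = 14:

Initial array: [30, 18, 1, 4, 6, 25, 2, 23, 14]

arr[0]=30 > 14: no swap
arr[1]=18 > 14: no swap
arr[2]=1 <= 14: swap with position 0, array becomes [1, 18, 30, 4, 6, 25, 2, 23, 14]
arr[3]=4 <= 14: swap with position 1, array becomes [1, 4, 30, 18, 6, 25, 2, 23, 14]
arr[4]=6 <= 14: swap with position 2, array becomes [1, 4, 6, 18, 30, 25, 2, 23, 14]
arr[5]=25 > 14: no swap
arr[6]=2 <= 14: swap with position 3, array becomes [1, 4, 6, 2, 30, 25, 18, 23, 14]
arr[7]=23 > 14: no swap

Place pivot at position 4: [1, 4, 6, 2, 14, 25, 18, 23, 30]
Pivot position: 4

After partitioning with pivot 14, the array becomes [1, 4, 6, 2, 14, 25, 18, 23, 30]. The pivot is placed at index 4. All elements to the left of the pivot are <= 14, and all elements to the right are > 14.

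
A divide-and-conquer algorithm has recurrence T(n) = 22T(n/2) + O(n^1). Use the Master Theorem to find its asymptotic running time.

Master Theorem for T(n) = 22T(n/2) + O(n^1):

a = 22, b = 2, c = 1
log_b(a) = log_2(22) = 4.4594

Case 1: c = 1 < log_2(22) = 4.4594
T(n) = O(n^(log_2 22))

For T(n) = 22T(n/2) + O(n^1): log_2(22) = 4.4594. This is Case 1 of the Master Theorem (c < log_b(a), work dominated by leaves), giving O(n^(log_2 22)).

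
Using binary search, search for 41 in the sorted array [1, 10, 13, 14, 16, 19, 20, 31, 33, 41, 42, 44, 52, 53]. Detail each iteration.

Binary search for 41 in [1, 10, 13, 14, 16, 19, 20, 31, 33, 41, 42, 44, 52, 53]:

lo=0, hi=13, mid=6, arr[mid]=20 -> 20 < 41, search right half
lo=7, hi=13, mid=10, arr[mid]=42 -> 42 > 41, search left half
lo=7, hi=9, mid=8, arr[mid]=33 -> 33 < 41, search right half
lo=9, hi=9, mid=9, arr[mid]=41 -> Found target at index 9!

Binary search finds 41 at index 9 after 4 comparisons. The search repeatedly halves the search space by comparing with the middle element.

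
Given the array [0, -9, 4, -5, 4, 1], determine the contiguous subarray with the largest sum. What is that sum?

Using Kadane's algorithm on [0, -9, 4, -5, 4, 1]:

Scanning through the array:
Position 1 (value -9): max_ending_here = -9, max_so_far = 0
Position 2 (value 4): max_ending_here = 4, max_so_far = 4
Position 3 (value -5): max_ending_here = -1, max_so_far = 4
Position 4 (value 4): max_ending_here = 4, max_so_far = 4
Position 5 (value 1): max_ending_here = 5, max_so_far = 5

Maximum subarray: [4, 1]
Maximum sum: 5

The maximum subarray is [4, 1] with sum 5. This subarray runs from index 4 to index 5.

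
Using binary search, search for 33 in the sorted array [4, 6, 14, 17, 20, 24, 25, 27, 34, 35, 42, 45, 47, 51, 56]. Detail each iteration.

Binary search for 33 in [4, 6, 14, 17, 20, 24, 25, 27, 34, 35, 42, 45, 47, 51, 56]:

lo=0, hi=14, mid=7, arr[mid]=27 -> 27 < 33, search right half
lo=8, hi=14, mid=11, arr[mid]=45 -> 45 > 33, search left half
lo=8, hi=10, mid=9, arr[mid]=35 -> 35 > 33, search left half
lo=8, hi=8, mid=8, arr[mid]=34 -> 34 > 33, search left half
lo=8 > hi=7, target 33 not found

Binary search determines that 33 is not in the array after 4 comparisons. The search space was exhausted without finding the target.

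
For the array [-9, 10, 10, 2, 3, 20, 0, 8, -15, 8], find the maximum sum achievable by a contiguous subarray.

Using Kadane's algorithm on [-9, 10, 10, 2, 3, 20, 0, 8, -15, 8]:

Scanning through the array:
Position 1 (value 10): max_ending_here = 10, max_so_far = 10
Position 2 (value 10): max_ending_here = 20, max_so_far = 20
Position 3 (value 2): max_ending_here = 22, max_so_far = 22
Position 4 (value 3): max_ending_here = 25, max_so_far = 25
Position 5 (value 20): max_ending_here = 45, max_so_far = 45
Position 6 (value 0): max_ending_here = 45, max_so_far = 45
Position 7 (value 8): max_ending_here = 53, max_so_far = 53
Position 8 (value -15): max_ending_here = 38, max_so_far = 53
Position 9 (value 8): max_ending_here = 46, max_so_far = 53

Maximum subarray: [10, 10, 2, 3, 20, 0, 8]
Maximum sum: 53

The maximum subarray is [10, 10, 2, 3, 20, 0, 8] with sum 53. This subarray runs from index 1 to index 7.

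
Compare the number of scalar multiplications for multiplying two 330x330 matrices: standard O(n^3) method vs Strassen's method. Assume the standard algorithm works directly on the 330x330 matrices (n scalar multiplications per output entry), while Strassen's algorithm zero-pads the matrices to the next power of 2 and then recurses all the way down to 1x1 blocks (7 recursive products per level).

Matrix multiplication for 330x330 matrices:

Strassen's algorithm requires power-of-2 dimensions. Pad 330x330 to 512x512 (next power of 2).

Standard algorithm: 330^3 = 35937000 multiplications
Strassen's algorithm: 7^(log2(512)) = 7^9 = 40353607 multiplications
Difference: 35937000 - 40353607 = -4416607 (Strassen uses MORE here due to padding overhead — for small or just-over-power-of-2 n, padding can outweigh the per-level savings)

Standard: 35937000 multiplications (330^3). Strassen: 40353607 multiplications (7^9, after padding to 512x512). Strassen reduces 8 recursive multiplications to 7 at each level.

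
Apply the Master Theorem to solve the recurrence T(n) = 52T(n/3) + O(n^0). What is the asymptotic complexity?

Master Theorem for T(n) = 52T(n/3) + O(n^0):

a = 52, b = 3, c = 0
log_b(a) = log_3(52) = 3.5966

Case 1: c = 0 < log_3(52) = 3.5966
T(n) = O(n^(log_3 52))

For T(n) = 52T(n/3) + O(n^0): log_3(52) = 3.5966. This is Case 1 of the Master Theorem (c < log_b(a), work dominated by leaves), giving O(n^(log_3 52)).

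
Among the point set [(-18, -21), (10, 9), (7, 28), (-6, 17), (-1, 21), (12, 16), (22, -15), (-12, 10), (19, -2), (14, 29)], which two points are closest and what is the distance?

Computing all pairwise distances among 10 points:

d((-18, -21), (10, 9)) = 41.0366
d((-18, -21), (7, 28)) = 55.0091
d((-18, -21), (-6, 17)) = 39.8497
d((-18, -21), (-1, 21)) = 45.31
d((-18, -21), (12, 16)) = 47.634
d((-18, -21), (22, -15)) = 40.4475
d((-18, -21), (-12, 10)) = 31.5753
d((-18, -21), (19, -2)) = 41.5933
d((-18, -21), (14, 29)) = 59.3633
d((10, 9), (7, 28)) = 19.2354
d((10, 9), (-6, 17)) = 17.8885
d((10, 9), (-1, 21)) = 16.2788
d((10, 9), (12, 16)) = 7.2801
d((10, 9), (22, -15)) = 26.8328
d((10, 9), (-12, 10)) = 22.0227
d((10, 9), (19, -2)) = 14.2127
d((10, 9), (14, 29)) = 20.3961
d((7, 28), (-6, 17)) = 17.0294
d((7, 28), (-1, 21)) = 10.6301
d((7, 28), (12, 16)) = 13.0
d((7, 28), (22, -15)) = 45.5412
d((7, 28), (-12, 10)) = 26.1725
d((7, 28), (19, -2)) = 32.311
d((7, 28), (14, 29)) = 7.0711
d((-6, 17), (-1, 21)) = 6.4031 <-- minimum
d((-6, 17), (12, 16)) = 18.0278
d((-6, 17), (22, -15)) = 42.5206
d((-6, 17), (-12, 10)) = 9.2195
d((-6, 17), (19, -2)) = 31.4006
d((-6, 17), (14, 29)) = 23.3238
d((-1, 21), (12, 16)) = 13.9284
d((-1, 21), (22, -15)) = 42.72
d((-1, 21), (-12, 10)) = 15.5563
d((-1, 21), (19, -2)) = 30.4795
d((-1, 21), (14, 29)) = 17.0
d((12, 16), (22, -15)) = 32.573
d((12, 16), (-12, 10)) = 24.7386
d((12, 16), (19, -2)) = 19.3132
d((12, 16), (14, 29)) = 13.1529
d((22, -15), (-12, 10)) = 42.2019
d((22, -15), (19, -2)) = 13.3417
d((22, -15), (14, 29)) = 44.7214
d((-12, 10), (19, -2)) = 33.2415
d((-12, 10), (14, 29)) = 32.2025
d((19, -2), (14, 29)) = 31.4006

Closest pair: (-6, 17) and (-1, 21) with distance 6.4031

The closest pair is (-6, 17) and (-1, 21) with Euclidean distance 6.4031. For 10 points, brute-force pairwise comparison is shown above. For large n, the divide-and-conquer algorithm (sort by x, recurse on halves, check the dividing strip) achieves O(n log n).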